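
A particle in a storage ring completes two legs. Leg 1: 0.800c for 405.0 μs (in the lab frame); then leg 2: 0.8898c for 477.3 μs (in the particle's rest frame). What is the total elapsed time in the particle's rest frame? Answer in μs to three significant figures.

Leg 1: γ = 1/√(1 − 0.800²) = 5/3 ≈ 1.667; τ_1 = 405.0/1.667 = 243.0 μs.
Leg 2: 477.3 μs is already measured in the particle's rest frame.
Total: 243.0 + 477.3 μs.

τ = 720 μs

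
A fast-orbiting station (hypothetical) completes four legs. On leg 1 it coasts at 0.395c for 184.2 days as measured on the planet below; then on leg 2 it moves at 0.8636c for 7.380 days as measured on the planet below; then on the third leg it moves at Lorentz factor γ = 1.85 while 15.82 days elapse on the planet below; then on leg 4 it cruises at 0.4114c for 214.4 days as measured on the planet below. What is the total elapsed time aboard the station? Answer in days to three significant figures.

Leg 1: γ = 1/√(1 − 0.395²) = 1/√0.8440 = 1.089; τ_1 = 184.2/1.089 = 169.2 days.
Leg 2: γ = 1/√(1 − 0.8636²) = 1/√0.2542 = 1.983; τ_2 = 7.380/1.983 = 3.721 days.
Leg 3: γ = 1.85; τ_3 = 15.82/1.850 = 8.551 days.
Leg 4: γ = 1/√(1 − 0.4114²) = 1/√0.8308 = 1.097; τ_4 = 214.4/1.097 = 195.4 days.
Total: 169.2 + 3.721 + 8.551 + 195.4 days.

τ = 377 days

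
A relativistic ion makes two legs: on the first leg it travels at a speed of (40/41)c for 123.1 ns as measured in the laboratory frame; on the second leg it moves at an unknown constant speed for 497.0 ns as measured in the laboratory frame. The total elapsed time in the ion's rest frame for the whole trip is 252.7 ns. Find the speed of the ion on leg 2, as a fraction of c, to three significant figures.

Leg 1: γ = 1/√(1 − (40/41)²) = 41/9 ≈ 4.556; τ_1 = 123.1/4.556 = 27.02 ns.
Leg 2: speed unknown; τ_2 = 497.0/γ_2.
Total proper time: 27.02 + τ_2 = 252.7, so τ_2 = 252.7 − 27.02 = 225.7 ns.
γ_2 = 497.0/225.7 = 2.202; β = √(1 − 1/γ²) = √0.7938.

β = 0.891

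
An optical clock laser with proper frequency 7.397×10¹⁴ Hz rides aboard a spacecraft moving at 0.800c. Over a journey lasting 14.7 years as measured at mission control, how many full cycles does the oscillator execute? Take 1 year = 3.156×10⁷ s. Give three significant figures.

N = 2.06×10²³

γ = 1/√(1 − 0.800²) = 5/3 ≈ 1.667
The oscillator's own cycle count is N = f × τ where τ is the proper time aboard the spacecraft. τ = Δt/γ = 14.7/1.667 = 8.820 years = 2.784×10⁸ s.
N = 7.397×10¹⁴ × 2.784×10⁸ = 2.059×10²³.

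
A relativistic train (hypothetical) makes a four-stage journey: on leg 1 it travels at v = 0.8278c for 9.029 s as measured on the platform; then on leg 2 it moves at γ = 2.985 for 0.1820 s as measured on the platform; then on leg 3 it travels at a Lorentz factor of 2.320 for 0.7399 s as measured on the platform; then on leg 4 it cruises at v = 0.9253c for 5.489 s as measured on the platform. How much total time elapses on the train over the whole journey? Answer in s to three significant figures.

τ = 7.53 s

Leg 1: γ = 1/√(1 − 0.8278²) = 1/√0.3147 = 1.782; τ_1 = 9.029/1.782 = 5.065 s.
Leg 2: γ = 2.985; τ_2 = 0.1820/2.985 = 0.06097 s.
Leg 3: γ = 2.320; τ_3 = 0.7399/2.320 = 0.3189 s.
Leg 4: γ = 1/√(1 − 0.9253²) = 1/√0.1438 = 2.637; τ_4 = 5.489/2.637 = 2.082 s.
Total: 5.065 + 0.06097 + 0.3189 + 2.082 s.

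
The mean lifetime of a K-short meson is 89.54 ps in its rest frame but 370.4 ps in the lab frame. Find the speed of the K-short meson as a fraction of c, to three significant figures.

γ = Δt/τ₀ = 370.4/89.54 = 4.137
β = √(1 − 1/γ²) = √(1 − 0.05844) = √0.9416

v = 0.970c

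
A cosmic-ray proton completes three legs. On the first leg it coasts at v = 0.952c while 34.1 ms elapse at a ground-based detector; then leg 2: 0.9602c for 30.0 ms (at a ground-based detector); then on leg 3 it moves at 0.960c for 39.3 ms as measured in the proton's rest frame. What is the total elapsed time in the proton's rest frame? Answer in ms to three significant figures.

Leg 1: γ = 1/√(1 − 0.952²) = 1/√0.09370 = 3.267; τ_1 = 34.1/3.267 = 10.44 ms.
Leg 2: γ = 1/√(1 − 0.9602²) = 1/√0.07802 = 3.580; τ_2 = 30.0/3.580 = 8.379 ms.
Leg 3: 39.3 ms is already measured in the proton's rest frame.
Total: 10.44 + 8.379 + 39.30 ms.

τ = 58.1 ms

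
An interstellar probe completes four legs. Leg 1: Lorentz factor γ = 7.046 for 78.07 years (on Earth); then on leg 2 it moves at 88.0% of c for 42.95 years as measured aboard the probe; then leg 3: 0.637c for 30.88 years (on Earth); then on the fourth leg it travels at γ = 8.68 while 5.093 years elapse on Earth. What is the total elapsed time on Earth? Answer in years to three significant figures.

Leg 1: 78.07 years is already measured on Earth.
Leg 2: β = 0.880; γ = 1/√(1 − 0.880²) = 1/√0.2256 = 2.105; Δt_2 = 2.105 × 42.95 = 90.43 years.
Leg 3: 30.88 years is already measured on Earth.
Leg 4: 5.093 years is already measured on Earth.
Total: 78.07 + 90.43 + 30.88 + 5.093 years.

Δt = 204 years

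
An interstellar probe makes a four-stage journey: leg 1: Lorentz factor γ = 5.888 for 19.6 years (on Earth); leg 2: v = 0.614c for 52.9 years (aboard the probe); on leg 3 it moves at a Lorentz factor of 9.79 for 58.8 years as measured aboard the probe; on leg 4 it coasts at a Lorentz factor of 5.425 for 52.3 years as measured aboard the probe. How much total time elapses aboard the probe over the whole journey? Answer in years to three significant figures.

Leg 1: γ = 5.888; τ_1 = 19.6/5.888 = 3.329 years.
Leg 2: 52.9 years is already measured aboard the probe.
Leg 3: 58.8 years is already measured aboard the probe.
Leg 4: 52.3 years is already measured aboard the probe.
Total: 3.329 + 52.90 + 58.80 + 52.30 years.

τ = 167 years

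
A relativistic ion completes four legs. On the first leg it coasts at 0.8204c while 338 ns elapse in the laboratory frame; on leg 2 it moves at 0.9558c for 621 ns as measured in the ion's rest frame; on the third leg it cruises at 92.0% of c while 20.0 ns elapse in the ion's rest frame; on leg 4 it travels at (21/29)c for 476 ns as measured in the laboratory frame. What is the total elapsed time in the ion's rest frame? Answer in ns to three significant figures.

τ = 1160 ns

Leg 1: γ = 1/√(1 − 0.8204²) = 1/√0.3269 = 1.749; τ_1 = 338/1.749 = 193.3 ns.
Leg 2: 621 ns is already measured in the ion's rest frame.
Leg 3: 20.0 ns is already measured in the ion's rest frame.
Leg 4: γ = 1/√(1 − (21/29)²) = 29/20 = 1.450; τ_4 = 476/1.450 = 328.3 ns.
Total: 193.3 + 621.0 + 20.00 + 328.3 ns.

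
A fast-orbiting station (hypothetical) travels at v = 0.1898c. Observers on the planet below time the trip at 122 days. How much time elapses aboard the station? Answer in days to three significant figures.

τ = 120 days

γ = 1/√(1 − 0.1898²) = 1/√0.9640 = 1.019
The interval measured on the planet below is the dilated one; the clock aboard the station measures the proper time τ = Δt/γ = 122/1.019 days.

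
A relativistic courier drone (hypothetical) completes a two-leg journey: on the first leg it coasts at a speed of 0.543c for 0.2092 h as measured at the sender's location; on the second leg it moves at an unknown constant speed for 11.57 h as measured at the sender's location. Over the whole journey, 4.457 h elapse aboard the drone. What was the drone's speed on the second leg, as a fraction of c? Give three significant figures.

β = 0.929

Leg 1: γ = 1/√(1 − 0.543²) = 1/√0.7052 = 1.191; τ_1 = 0.2092/1.191 = 0.1757 h.
Leg 2: speed unknown; τ_2 = 11.57/γ_2.
Total proper time: 0.1757 + τ_2 = 4.457, so τ_2 = 4.457 − 0.1757 = 4.281 h.
γ_2 = 11.57/4.281 = 2.702; β = √(1 − 1/γ²) = √0.8631.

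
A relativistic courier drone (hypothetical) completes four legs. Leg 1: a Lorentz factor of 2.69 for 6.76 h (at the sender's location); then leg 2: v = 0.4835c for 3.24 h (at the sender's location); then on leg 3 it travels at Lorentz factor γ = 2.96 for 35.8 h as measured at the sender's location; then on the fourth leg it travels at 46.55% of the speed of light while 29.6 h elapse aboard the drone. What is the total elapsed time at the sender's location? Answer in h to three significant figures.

Leg 1: 6.76 h is already measured at the sender's location.
Leg 2: 3.24 h is already measured at the sender's location.
Leg 3: 35.8 h is already measured at the sender's location.
Leg 4: β = 0.4655; γ = 1/√(1 − 0.4655²) = 1/√0.7833 = 1.130; Δt_4 = 1.130 × 29.6 = 33.44 h.
Total: 6.760 + 3.240 + 35.80 + 33.44 h.

Δt = 79.2 h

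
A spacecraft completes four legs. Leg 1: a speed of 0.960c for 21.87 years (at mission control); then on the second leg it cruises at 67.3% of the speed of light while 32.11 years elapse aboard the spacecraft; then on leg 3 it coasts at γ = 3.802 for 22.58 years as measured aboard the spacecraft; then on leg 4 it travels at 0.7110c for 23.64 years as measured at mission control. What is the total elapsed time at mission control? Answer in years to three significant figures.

Leg 1: 21.87 years is already measured at mission control.
Leg 2: β = 0.673; γ = 1/√(1 − 0.673²) = 1/√0.5471 = 1.352; Δt_2 = 1.352 × 32.11 = 43.41 years.
Leg 3: γ = 3.802; Δt_3 = 3.802 × 22.58 = 85.85 years.
Leg 4: 23.64 years is already measured at mission control.
Total: 21.87 + 43.41 + 85.85 + 23.64 years.

Δt = 175 years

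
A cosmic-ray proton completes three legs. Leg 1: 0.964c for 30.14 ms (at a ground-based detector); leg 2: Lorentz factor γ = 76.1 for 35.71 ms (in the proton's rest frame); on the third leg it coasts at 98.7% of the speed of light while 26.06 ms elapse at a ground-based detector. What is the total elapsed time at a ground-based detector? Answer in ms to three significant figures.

Leg 1: 30.14 ms is already measured at a ground-based detector.
Leg 2: γ = 76.1; Δt_2 = 76.10 × 35.71 = 2718 ms.
Leg 3: 26.06 ms is already measured at a ground-based detector.
Total: 30.14 + 2718 + 26.06 ms.

Δt = 2770 ms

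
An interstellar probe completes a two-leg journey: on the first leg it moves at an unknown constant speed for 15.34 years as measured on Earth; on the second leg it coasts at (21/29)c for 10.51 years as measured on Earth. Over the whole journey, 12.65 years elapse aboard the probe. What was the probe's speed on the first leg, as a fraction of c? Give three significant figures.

Leg 1: speed unknown; τ_1 = 15.34/γ_1.
Leg 2: γ = 1/√(1 − (21/29)²) = 29/20 = 1.450; τ_2 = 10.51/1.450 = 7.248 years.
Total proper time: τ_1 + 7.248 = 12.65, so τ_1 = 12.65 − 7.248 = 5.402 years.
γ_1 = 15.34/5.402 = 2.840; β = √(1 − 1/γ²) = √0.8760.

β = 0.936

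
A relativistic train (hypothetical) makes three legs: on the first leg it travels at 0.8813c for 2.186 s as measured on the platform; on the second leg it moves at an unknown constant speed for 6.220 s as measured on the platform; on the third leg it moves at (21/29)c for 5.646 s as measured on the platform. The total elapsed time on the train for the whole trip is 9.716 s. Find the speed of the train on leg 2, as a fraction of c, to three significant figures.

Leg 1: γ = 1/√(1 − 0.8813²) = 1/√0.2233 = 2.116; τ_1 = 2.186/2.116 = 1.033 s.
Leg 2: speed unknown; τ_2 = 6.220/γ_2.
Leg 3: γ = 1/√(1 − (21/29)²) = 29/20 = 1.450; τ_3 = 5.646/1.450 = 3.894 s.
Total proper time: 1.033 + τ_2 + 3.894 = 9.716, so τ_2 = 9.716 − 4.927 = 4.789 s.
γ_2 = 6.220/4.789 = 1.299; β = √(1 − 1/γ²) = √0.4072.

β = 0.638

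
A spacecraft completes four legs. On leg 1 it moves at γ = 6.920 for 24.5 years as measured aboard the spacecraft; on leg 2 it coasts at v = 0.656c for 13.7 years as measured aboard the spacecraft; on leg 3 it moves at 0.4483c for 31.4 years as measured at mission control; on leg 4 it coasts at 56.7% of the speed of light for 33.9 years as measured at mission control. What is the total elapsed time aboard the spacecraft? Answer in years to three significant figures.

τ = 94.2 years

Leg 1: 24.5 years is already measured aboard the spacecraft.
Leg 2: 13.7 years is already measured aboard the spacecraft.
Leg 3: γ = 1/√(1 − 0.4483²) = 1/√0.7990 = 1.119; τ_3 = 31.4/1.119 = 28.07 years.
Leg 4: β = 0.567; γ = 1/√(1 − 0.567²) = 1/√0.6785 = 1.214; τ_4 = 33.9/1.214 = 27.92 years.
Total: 24.50 + 13.70 + 28.07 + 27.92 years.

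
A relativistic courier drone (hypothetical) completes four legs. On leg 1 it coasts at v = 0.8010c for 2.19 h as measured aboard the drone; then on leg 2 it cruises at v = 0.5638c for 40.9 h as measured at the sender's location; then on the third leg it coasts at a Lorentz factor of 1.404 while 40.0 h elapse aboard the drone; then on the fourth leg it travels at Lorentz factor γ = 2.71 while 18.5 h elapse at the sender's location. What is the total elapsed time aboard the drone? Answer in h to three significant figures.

Leg 1: 2.19 h is already measured aboard the drone.
Leg 2: γ = 1/√(1 − 0.5638²) = 1/√0.6821 = 1.211; τ_2 = 40.9/1.211 = 33.78 h.
Leg 3: 40.0 h is already measured aboard the drone.
Leg 4: γ = 2.71; τ_4 = 18.5/2.710 = 6.827 h.
Total: 2.190 + 33.78 + 40.00 + 6.827 h.

τ = 82.8 h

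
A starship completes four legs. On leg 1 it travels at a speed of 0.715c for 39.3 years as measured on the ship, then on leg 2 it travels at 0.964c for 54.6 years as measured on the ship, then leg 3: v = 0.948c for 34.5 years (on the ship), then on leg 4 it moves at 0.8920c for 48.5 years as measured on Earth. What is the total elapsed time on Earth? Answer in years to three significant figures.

Leg 1: γ = 1/√(1 − 0.715²) = 1/√0.4888 = 1.430; Δt_1 = 1.430 × 39.3 = 56.21 years.
Leg 2: γ = 1/√(1 − 0.964²) = 1/√0.07070 = 3.761; Δt_2 = 3.761 × 54.6 = 205.3 years.
Leg 3: γ = 1/√(1 − 0.948²) = 1/√0.1013 = 3.142; Δt_3 = 3.142 × 34.5 = 108.4 years.
Leg 4: 48.5 years is already measured on Earth.
Total: 56.21 + 205.3 + 108.4 + 48.50 years.

Δt = 418 years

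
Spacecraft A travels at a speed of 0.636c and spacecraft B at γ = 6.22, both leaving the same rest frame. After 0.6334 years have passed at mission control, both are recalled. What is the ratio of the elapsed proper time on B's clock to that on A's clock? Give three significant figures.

τ_B/τ_A = 0.208

A: γ = 1/√(1 − 0.636²) = 1/√0.5955 = 1.296. B: γ = 6.22.
τ_A/τ_B = γ_B/γ_A = 6.220/1.296 = 4.800, so τ_B/τ_A = 0.2083.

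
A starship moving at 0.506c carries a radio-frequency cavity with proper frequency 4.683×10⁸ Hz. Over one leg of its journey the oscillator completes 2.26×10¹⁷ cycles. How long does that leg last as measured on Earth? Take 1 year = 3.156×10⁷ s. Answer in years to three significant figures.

γ = 1/√(1 − 0.506²) = 1/√0.7440 = 1.159
Proper time for N cycles: τ = N/f = 2.26×10¹⁷/(4.683×10⁸) = 4.826×10⁸ s = 15.29 years.
Lab-frame duration Δt = γτ = 1.159 × 15.29 = 17.73 years.

Δt = 17.7 years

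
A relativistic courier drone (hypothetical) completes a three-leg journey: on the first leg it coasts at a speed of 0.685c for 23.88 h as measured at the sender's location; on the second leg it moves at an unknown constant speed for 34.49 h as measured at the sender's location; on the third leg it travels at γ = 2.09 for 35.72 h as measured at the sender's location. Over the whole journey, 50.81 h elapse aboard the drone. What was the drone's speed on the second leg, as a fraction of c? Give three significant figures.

Leg 1: γ = 1/√(1 − 0.685²) = 1/√0.5308 = 1.373; τ_1 = 23.88/1.373 = 17.40 h.
Leg 2: speed unknown; τ_2 = 34.49/γ_2.
Leg 3: γ = 2.09; τ_3 = 35.72/2.090 = 17.09 h.
Total proper time: 17.40 + τ_2 + 17.09 = 50.81, so τ_2 = 50.81 − 34.49 = 16.32 h.
γ_2 = 34.49/16.32 = 2.113; β = √(1 − 1/γ²) = √0.7761.

β = 0.881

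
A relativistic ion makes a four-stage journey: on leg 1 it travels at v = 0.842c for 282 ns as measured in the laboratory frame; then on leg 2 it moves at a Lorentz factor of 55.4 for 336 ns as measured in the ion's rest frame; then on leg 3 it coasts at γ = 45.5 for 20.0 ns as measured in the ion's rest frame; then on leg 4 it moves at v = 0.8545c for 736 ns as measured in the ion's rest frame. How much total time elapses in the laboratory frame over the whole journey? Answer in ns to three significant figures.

Leg 1: 282 ns is already measured in the laboratory frame.
Leg 2: γ = 55.4; Δt_2 = 55.40 × 336 = 1.861×10⁴ ns.
Leg 3: γ = 45.5; Δt_3 = 45.50 × 20.0 = 910.0 ns.
Leg 4: γ = 1/√(1 − 0.8545²) = 1/√0.2698 = 1.925; Δt_4 = 1.925 × 736 = 1417 ns.
Total: 282.0 + 1.861×10⁴ + 910.0 + 1417 ns.

Δt = 2.12×10⁴ ns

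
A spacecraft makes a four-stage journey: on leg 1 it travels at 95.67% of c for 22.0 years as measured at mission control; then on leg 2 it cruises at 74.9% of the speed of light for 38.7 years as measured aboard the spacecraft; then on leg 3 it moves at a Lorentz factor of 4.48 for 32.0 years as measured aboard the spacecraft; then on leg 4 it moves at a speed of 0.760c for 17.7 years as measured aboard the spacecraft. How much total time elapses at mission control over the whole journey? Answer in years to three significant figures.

Δt = 251 years

Leg 1: 22.0 years is already measured at mission control.
Leg 2: β = 0.749; γ = 1/√(1 − 0.749²) = 1/√0.4390 = 1.509; Δt_2 = 1.509 × 38.7 = 58.41 years.
Leg 3: γ = 4.48; Δt_3 = 4.480 × 32.0 = 143.4 years.
Leg 4: γ = 1/√(1 − 0.760²) = 1/√0.4224 = 1.539; Δt_4 = 1.539 × 17.7 = 27.23 years.
Total: 22.00 + 58.41 + 143.4 + 27.23 years.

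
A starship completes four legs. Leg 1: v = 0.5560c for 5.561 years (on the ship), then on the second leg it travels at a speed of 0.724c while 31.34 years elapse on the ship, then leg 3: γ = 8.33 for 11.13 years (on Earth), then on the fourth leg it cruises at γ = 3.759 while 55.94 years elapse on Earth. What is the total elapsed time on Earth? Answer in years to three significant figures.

Leg 1: γ = 1/√(1 − 0.5560²) = 1/√0.6909 = 1.203; Δt_1 = 1.203 × 5.561 = 6.690 years.
Leg 2: γ = 1/√(1 − 0.724²) = 1/√0.4758 = 1.450; Δt_2 = 1.450 × 31.34 = 45.43 years.
Leg 3: 11.13 years is already measured on Earth.
Leg 4: 55.94 years is already measured on Earth.
Total: 6.690 + 45.43 + 11.13 + 55.94 years.

Δt = 119 years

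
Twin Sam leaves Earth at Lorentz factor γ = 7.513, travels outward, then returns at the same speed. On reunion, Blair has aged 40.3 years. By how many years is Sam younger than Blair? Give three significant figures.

Δt − τ = 34.9 years

γ = 7.513
Sam's elapsed proper time: τ = 40.3/7.513 = 5.364 years.
Age gap = Δt − τ = 40.3 − 5.364 years.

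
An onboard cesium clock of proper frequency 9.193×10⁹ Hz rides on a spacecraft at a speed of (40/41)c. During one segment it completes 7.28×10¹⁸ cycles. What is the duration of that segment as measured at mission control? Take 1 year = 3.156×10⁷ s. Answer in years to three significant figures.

Δt = 114 years

γ = 1/√(1 − (40/41)²) = 41/9 ≈ 4.556
Proper time for N cycles: τ = N/f = 7.28×10¹⁸/(9.193×10⁹) = 7.919×10⁸ s = 25.09 years.
Lab-frame duration Δt = γτ = 4.556 × 25.09 = 114.3 years.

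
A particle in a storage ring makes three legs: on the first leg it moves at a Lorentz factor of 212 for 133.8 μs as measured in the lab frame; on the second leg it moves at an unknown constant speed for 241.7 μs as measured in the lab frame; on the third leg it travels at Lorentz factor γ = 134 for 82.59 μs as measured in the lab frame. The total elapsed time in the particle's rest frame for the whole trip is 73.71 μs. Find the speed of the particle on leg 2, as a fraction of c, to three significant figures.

β = 0.954

Leg 1: γ = 212; τ_1 = 133.8/212.0 = 0.6311 μs.
Leg 2: speed unknown; τ_2 = 241.7/γ_2.
Leg 3: γ = 134; τ_3 = 82.59/134.0 = 0.6163 μs.
Total proper time: 0.6311 + τ_2 + 0.6163 = 73.71, so τ_2 = 73.71 − 1.247 = 72.46 μs.
γ_2 = 241.7/72.46 = 3.336; β = √(1 − 1/γ²) = √0.9101.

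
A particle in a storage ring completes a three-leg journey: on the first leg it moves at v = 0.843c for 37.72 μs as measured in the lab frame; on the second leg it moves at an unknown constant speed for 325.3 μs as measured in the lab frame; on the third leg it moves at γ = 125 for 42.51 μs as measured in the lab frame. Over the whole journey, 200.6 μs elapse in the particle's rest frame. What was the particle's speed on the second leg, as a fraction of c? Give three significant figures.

Leg 1: γ = 1/√(1 − 0.843²) = 1/√0.2894 = 1.859; τ_1 = 37.72/1.859 = 20.29 μs.
Leg 2: speed unknown; τ_2 = 325.3/γ_2.
Leg 3: γ = 125; τ_3 = 42.51/125.0 = 0.3401 μs.
Total proper time: 20.29 + τ_2 + 0.3401 = 200.6, so τ_2 = 200.6 − 20.63 = 180.0 μs.
γ_2 = 325.3/180.0 = 1.808; β = √(1 − 1/γ²) = √0.6939.

β = 0.833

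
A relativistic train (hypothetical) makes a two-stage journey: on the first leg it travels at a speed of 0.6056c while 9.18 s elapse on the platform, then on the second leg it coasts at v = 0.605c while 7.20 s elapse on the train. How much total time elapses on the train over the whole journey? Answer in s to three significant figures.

τ = 14.5 s

Leg 1: γ = 1/√(1 − 0.6056²) = 1/√0.6332 = 1.257; τ_1 = 9.18/1.257 = 7.305 s.
Leg 2: 7.20 s is already measured on the train.
Total: 7.305 + 7.200 s.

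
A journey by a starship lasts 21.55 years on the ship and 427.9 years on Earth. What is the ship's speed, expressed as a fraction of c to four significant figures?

v = 0.9987c

The proper time is measured on the ship (both events occur at the ship's location); Δt is measured on Earth. γ = Δt/τ = 427.9/21.55 = 19.86.
β = √(1 − 1/γ²) = √(1 − 0.002536) = √0.9975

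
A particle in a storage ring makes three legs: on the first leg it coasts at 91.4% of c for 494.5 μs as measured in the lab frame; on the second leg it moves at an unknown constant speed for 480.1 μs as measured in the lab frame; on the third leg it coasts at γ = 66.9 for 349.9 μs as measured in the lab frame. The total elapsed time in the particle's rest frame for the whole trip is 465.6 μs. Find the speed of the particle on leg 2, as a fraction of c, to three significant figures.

Leg 1: β = 0.914; γ = 1/√(1 − 0.914²) = 1/√0.1646 = 2.465; τ_1 = 494.5/2.465 = 200.6 μs.
Leg 2: speed unknown; τ_2 = 480.1/γ_2.
Leg 3: γ = 66.9; τ_3 = 349.9/66.90 = 5.230 μs.
Total proper time: 200.6 + τ_2 + 5.230 = 465.6, so τ_2 = 465.6 − 205.9 = 259.7 μs.
γ_2 = 480.1/259.7 = 1.848; β = √(1 − 1/γ²) = √0.7073.

β = 0.841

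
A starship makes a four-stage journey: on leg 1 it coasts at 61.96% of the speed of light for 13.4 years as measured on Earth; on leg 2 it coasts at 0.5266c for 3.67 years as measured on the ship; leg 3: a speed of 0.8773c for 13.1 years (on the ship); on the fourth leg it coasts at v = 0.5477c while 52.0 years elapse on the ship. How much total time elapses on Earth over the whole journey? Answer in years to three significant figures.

Leg 1: 13.4 years is already measured on Earth.
Leg 2: γ = 1/√(1 − 0.5266²) = 1/√0.7227 = 1.176; Δt_2 = 1.176 × 3.67 = 4.317 years.
Leg 3: γ = 1/√(1 − 0.8773²) = 1/√0.2303 = 2.084; Δt_3 = 2.084 × 13.1 = 27.29 years.
Leg 4: γ = 1/√(1 − 0.5477²) = 1/√0.7000 = 1.195; Δt_4 = 1.195 × 52.0 = 62.15 years.
Total: 13.40 + 4.317 + 27.29 + 62.15 years.

Δt = 107 years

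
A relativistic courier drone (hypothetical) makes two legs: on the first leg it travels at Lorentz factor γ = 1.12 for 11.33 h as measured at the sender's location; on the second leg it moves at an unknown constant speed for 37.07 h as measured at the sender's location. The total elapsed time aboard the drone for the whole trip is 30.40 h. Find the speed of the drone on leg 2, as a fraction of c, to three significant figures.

β = 0.837

Leg 1: γ = 1.12; τ_1 = 11.33/1.120 = 10.12 h.
Leg 2: speed unknown; τ_2 = 37.07/γ_2.
Total proper time: 10.12 + τ_2 = 30.40, so τ_2 = 30.40 − 10.12 = 20.28 h.
γ_2 = 37.07/20.28 = 1.828; β = √(1 − 1/γ²) = √0.7006.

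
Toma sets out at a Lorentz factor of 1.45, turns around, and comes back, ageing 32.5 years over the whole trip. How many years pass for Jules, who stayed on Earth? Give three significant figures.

γ = 1.45
Earth-frame duration is the dilated interval: Δt = γτ = 1.450 × 32.5 years.

Δt = 47.1 years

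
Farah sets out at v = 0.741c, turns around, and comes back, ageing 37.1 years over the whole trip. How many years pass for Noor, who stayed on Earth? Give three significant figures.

γ = 1/√(1 − 0.741²) = 1/√0.4509 = 1.489
Earth-frame duration is the dilated interval: Δt = γτ = 1.489 × 37.1 years.

Δt = 55.2 years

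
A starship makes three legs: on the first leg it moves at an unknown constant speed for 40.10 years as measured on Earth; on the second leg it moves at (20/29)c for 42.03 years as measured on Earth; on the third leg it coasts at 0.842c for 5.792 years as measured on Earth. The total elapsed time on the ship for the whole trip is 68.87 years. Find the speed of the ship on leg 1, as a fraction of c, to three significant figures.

Leg 1: speed unknown; τ_1 = 40.10/γ_1.
Leg 2: γ = 1/√(1 − (20/29)²) = 29/21 ≈ 1.381; τ_2 = 42.03/1.381 = 30.44 years.
Leg 3: γ = 1/√(1 − 0.842²) = 1/√0.2910 = 1.854; τ_3 = 5.792/1.854 = 3.125 years.
Total proper time: τ_1 + 30.44 + 3.125 = 68.87, so τ_1 = 68.87 − 33.56 = 35.31 years.
γ_1 = 40.10/35.31 = 1.136; β = √(1 − 1/γ²) = √0.2246.

β = 0.474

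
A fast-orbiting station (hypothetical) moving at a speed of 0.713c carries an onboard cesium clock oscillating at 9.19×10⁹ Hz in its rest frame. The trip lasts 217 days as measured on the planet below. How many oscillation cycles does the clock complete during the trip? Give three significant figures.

N = 1.21×10¹⁷

γ = 1/√(1 − 0.713²) = 1/√0.4916 = 1.426
The oscillator's own cycle count is N = f × τ where τ is the proper time aboard the station. τ = Δt/γ = 217/1.426 = 152.2 days = 1.315×10⁷ s.
N = 9.19×10⁹ × 1.315×10⁷ = 1.208×10¹⁷.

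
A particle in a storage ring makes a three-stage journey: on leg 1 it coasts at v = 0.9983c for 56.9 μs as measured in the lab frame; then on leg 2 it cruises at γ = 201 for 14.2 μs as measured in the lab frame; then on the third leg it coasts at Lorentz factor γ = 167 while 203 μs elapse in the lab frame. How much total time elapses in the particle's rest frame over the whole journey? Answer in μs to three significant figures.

τ = 4.60 μs

Leg 1: γ = 1/√(1 − 0.9983²) = 1/√0.003397 = 17.16; τ_1 = 56.9/17.16 = 3.316 μs.
Leg 2: γ = 201; τ_2 = 14.2/201.0 = 0.07065 μs.
Leg 3: γ = 167; τ_3 = 203/167.0 = 1.216 μs.
Total: 3.316 + 0.07065 + 1.216 μs.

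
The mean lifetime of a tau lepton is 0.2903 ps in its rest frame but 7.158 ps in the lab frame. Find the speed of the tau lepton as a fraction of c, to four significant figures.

β = 0.9992

γ = Δt/τ₀ = 7.158/0.2903 = 24.66
β = √(1 − 1/γ²) = √(1 − 0.001645) = √0.9984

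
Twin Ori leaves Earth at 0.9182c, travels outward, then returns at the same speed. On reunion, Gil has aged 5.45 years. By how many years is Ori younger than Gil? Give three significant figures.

Δt − τ = 3.29 years

γ = 1/√(1 − 0.9182²) = 1/√0.1569 = 2.525
Ori's elapsed proper time: τ = 5.45/2.525 = 2.159 years.
Age gap = Δt − τ = 5.45 − 2.159 years.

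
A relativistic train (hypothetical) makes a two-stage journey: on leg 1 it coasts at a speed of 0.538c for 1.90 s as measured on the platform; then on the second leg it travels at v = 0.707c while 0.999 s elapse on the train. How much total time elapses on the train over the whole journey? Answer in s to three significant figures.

τ = 2.60 s

Leg 1: γ = 1/√(1 − 0.538²) = 1/√0.7106 = 1.186; τ_1 = 1.90/1.186 = 1.602 s.
Leg 2: 0.999 s is already measured on the train.
Total: 1.602 + 0.9990 s.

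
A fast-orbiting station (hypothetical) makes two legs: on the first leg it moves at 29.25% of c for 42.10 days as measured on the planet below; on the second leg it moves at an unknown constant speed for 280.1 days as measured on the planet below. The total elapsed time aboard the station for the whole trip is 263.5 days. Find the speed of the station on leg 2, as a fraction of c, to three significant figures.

Leg 1: β = 0.2925; γ = 1/√(1 − 0.2925²) = 1/√0.9144 = 1.046; τ_1 = 42.10/1.046 = 40.26 days.
Leg 2: speed unknown; τ_2 = 280.1/γ_2.
Total proper time: 40.26 + τ_2 = 263.5, so τ_2 = 263.5 − 40.26 = 223.2 days.
γ_2 = 280.1/223.2 = 1.255; β = √(1 − 1/γ²) = √0.3648.

β = 0.604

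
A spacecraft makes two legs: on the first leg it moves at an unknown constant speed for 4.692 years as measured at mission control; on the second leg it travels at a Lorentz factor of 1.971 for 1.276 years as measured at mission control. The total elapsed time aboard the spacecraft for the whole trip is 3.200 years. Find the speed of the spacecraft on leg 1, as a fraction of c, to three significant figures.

β = 0.839

Leg 1: speed unknown; τ_1 = 4.692/γ_1.
Leg 2: γ = 1.971; τ_2 = 1.276/1.971 = 0.6474 years.
Total proper time: τ_1 + 0.6474 = 3.200, so τ_1 = 3.200 − 0.6474 = 2.553 years.
γ_1 = 4.692/2.553 = 1.838; β = √(1 − 1/γ²) = √0.7040.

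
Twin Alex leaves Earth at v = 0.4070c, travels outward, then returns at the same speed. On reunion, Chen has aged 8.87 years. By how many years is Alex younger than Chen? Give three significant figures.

Δt − τ = 0.768 years

γ = 1/√(1 − 0.4070²) = 1/√0.8344 = 1.095
Alex's elapsed proper time: τ = 8.87/1.095 = 8.102 years.
Age gap = Δt − τ = 8.87 − 8.102 years.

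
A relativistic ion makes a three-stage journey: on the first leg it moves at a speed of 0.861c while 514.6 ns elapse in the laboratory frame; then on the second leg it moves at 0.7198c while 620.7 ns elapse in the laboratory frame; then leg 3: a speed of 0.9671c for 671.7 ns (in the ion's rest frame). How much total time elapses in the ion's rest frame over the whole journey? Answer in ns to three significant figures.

τ = 1360 ns

Leg 1: γ = 1/√(1 − 0.861²) = 1/√0.2587 = 1.966; τ_1 = 514.6/1.966 = 261.7 ns.
Leg 2: γ = 1/√(1 − 0.7198²) = 1/√0.4819 = 1.441; τ_2 = 620.7/1.441 = 430.9 ns.
Leg 3: 671.7 ns is already measured in the ion's rest frame.
Total: 261.7 + 430.9 + 671.7 ns.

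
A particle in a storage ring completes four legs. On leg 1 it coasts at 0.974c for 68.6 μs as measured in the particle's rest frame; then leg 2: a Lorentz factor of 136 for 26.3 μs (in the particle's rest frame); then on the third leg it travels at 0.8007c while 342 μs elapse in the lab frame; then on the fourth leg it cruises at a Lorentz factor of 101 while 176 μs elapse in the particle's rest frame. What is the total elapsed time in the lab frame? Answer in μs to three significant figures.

Leg 1: γ = 1/√(1 − 0.974²) = 1/√0.05132 = 4.414; Δt_1 = 4.414 × 68.6 = 302.8 μs.
Leg 2: γ = 136; Δt_2 = 136.0 × 26.3 = 3577 μs.
Leg 3: 342 μs is already measured in the lab frame.
Leg 4: γ = 101; Δt_4 = 101.0 × 176 = 1.778×10⁴ μs.
Total: 302.8 + 3577 + 342.0 + 1.778×10⁴ μs.

Δt = 2.20×10⁴ μs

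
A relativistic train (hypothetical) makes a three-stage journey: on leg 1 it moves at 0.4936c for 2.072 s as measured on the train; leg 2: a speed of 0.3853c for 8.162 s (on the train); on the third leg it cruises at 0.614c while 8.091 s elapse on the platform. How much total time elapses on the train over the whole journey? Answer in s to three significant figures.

Leg 1: 2.072 s is already measured on the train.
Leg 2: 8.162 s is already measured on the train.
Leg 3: γ = 1/√(1 − 0.614²) = 1/√0.6230 = 1.267; τ_3 = 8.091/1.267 = 6.386 s.
Total: 2.072 + 8.162 + 6.386 s.

τ = 16.6 s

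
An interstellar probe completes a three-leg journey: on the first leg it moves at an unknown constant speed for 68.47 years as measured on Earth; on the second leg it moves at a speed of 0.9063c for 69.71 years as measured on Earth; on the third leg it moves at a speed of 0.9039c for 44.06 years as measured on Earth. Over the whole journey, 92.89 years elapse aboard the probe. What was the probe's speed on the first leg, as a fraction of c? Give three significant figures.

Leg 1: speed unknown; τ_1 = 68.47/γ_1.
Leg 2: γ = 1/√(1 − 0.9063²) = 1/√0.1786 = 2.366; τ_2 = 69.71/2.366 = 29.46 years.
Leg 3: γ = 1/√(1 − 0.9039²) = 1/√0.1830 = 2.338; τ_3 = 44.06/2.338 = 18.85 years.
Total proper time: τ_1 + 29.46 + 18.85 = 92.89, so τ_1 = 92.89 − 48.31 = 44.58 years.
γ_1 = 68.47/44.58 = 1.536; β = √(1 − 1/γ²) = √0.5761.

β = 0.759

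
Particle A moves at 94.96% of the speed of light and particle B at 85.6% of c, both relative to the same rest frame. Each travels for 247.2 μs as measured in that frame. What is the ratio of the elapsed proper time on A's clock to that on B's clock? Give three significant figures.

A: β = 0.9496; γ = 1/√(1 − 0.9496²) = 1/√0.09826 = 3.190. B: β = 0.856; γ = 1/√(1 − 0.856²) = 1/√0.2673 = 1.934.
τ_A/τ_B = γ_B/γ_A = 1.934/3.190 = 0.6063, so τ_A/τ_B = 0.6063.

τ_A/τ_B = 0.606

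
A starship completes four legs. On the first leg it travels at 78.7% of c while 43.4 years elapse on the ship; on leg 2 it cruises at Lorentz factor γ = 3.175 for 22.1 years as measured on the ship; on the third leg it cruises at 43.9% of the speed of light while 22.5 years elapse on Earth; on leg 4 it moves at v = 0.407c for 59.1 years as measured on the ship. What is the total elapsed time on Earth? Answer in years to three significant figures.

Leg 1: β = 0.787; γ = 1/√(1 − 0.787²) = 1/√0.3806 = 1.621; Δt_1 = 1.621 × 43.4 = 70.35 years.
Leg 2: γ = 3.175; Δt_2 = 3.175 × 22.1 = 70.17 years.
Leg 3: 22.5 years is already measured on Earth.
Leg 4: γ = 1/√(1 − 0.407²) = 1/√0.8344 = 1.095; Δt_4 = 1.095 × 59.1 = 64.70 years.
Total: 70.35 + 70.17 + 22.50 + 64.70 years.

Δt = 228 years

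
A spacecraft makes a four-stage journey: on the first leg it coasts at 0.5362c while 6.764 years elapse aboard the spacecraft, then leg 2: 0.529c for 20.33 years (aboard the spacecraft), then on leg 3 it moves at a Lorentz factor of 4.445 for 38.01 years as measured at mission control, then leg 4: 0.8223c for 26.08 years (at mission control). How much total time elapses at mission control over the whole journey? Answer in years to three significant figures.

Δt = 96.1 years

Leg 1: γ = 1/√(1 − 0.5362²) = 1/√0.7125 = 1.185; Δt_1 = 1.185 × 6.764 = 8.013 years.
Leg 2: γ = 1/√(1 − 0.529²) = 1/√0.7202 = 1.178; Δt_2 = 1.178 × 20.33 = 23.96 years.
Leg 3: 38.01 years is already measured at mission control.
Leg 4: 26.08 years is already measured at mission control.
Total: 8.013 + 23.96 + 38.01 + 26.08 years.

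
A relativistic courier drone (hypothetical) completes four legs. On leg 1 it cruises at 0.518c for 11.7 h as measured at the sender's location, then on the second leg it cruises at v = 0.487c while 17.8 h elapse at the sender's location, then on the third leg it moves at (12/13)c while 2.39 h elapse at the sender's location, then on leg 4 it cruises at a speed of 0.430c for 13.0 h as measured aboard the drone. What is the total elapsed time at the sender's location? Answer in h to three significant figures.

Δt = 46.3 h

Leg 1: 11.7 h is already measured at the sender's location.
Leg 2: 17.8 h is already measured at the sender's location.
Leg 3: 2.39 h is already measured at the sender's location.
Leg 4: γ = 1/√(1 − 0.430²) = 1/√0.8151 = 1.108; Δt_4 = 1.108 × 13.0 = 14.40 h.
Total: 11.70 + 17.80 + 2.390 + 14.40 h.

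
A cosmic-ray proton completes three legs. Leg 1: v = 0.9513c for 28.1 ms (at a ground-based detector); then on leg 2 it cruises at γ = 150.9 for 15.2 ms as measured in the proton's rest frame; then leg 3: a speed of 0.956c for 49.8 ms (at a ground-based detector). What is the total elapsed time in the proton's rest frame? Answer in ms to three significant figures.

τ = 38.5 ms

Leg 1: γ = 1/√(1 − 0.9513²) = 1/√0.09503 = 3.244; τ_1 = 28.1/3.244 = 8.662 ms.
Leg 2: 15.2 ms is already measured in the proton's rest frame.
Leg 3: γ = 1/√(1 − 0.956²) = 1/√0.08606 = 3.409; τ_3 = 49.8/3.409 = 14.61 ms.
Total: 8.662 + 15.20 + 14.61 ms.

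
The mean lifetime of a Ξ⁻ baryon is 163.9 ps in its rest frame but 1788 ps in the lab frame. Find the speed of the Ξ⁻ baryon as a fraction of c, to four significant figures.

γ = Δt/τ₀ = 1788/163.9 = 10.91
β = √(1 − 1/γ²) = √(1 − 0.008403) = √0.9916

v = 0.9958c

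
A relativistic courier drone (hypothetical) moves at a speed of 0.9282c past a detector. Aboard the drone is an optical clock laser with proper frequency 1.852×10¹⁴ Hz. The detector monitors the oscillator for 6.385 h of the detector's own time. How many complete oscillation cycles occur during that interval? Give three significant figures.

γ = 1/√(1 − 0.9282²) = 1/√0.1384 = 2.688
During 6.385 h of lab time, the oscillator's proper time advances by τ = Δt/γ = 6.385/2.688 = 2.376 h = 8.553×10³ s.
N = f × τ = 1.852×10¹⁴ × 8.553×10³ = 1.584×10¹⁸.

N = 1.58×10¹⁸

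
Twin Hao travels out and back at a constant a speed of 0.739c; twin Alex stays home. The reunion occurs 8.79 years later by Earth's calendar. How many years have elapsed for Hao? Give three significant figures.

γ = 1/√(1 − 0.739²) = 1/√0.4539 = 1.484
Hao's clock measures proper time along the trip: τ = Δt/γ = 8.79/1.484 years.

τ = 5.92 years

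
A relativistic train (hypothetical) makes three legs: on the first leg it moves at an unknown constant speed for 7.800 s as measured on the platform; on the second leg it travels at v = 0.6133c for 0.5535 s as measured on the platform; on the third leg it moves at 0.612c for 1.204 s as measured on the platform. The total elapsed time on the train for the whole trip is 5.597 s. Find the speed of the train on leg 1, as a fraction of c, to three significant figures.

β = 0.842

Leg 1: speed unknown; τ_1 = 7.800/γ_1.
Leg 2: γ = 1/√(1 − 0.6133²) = 1/√0.6239 = 1.266; τ_2 = 0.5535/1.266 = 0.4372 s.
Leg 3: γ = 1/√(1 − 0.612²) = 1/√0.6255 = 1.264; τ_3 = 1.204/1.264 = 0.9522 s.
Total proper time: τ_1 + 0.4372 + 0.9522 = 5.597, so τ_1 = 5.597 − 1.389 = 4.208 s.
γ_1 = 7.800/4.208 = 1.854; β = √(1 − 1/γ²) = √0.7090.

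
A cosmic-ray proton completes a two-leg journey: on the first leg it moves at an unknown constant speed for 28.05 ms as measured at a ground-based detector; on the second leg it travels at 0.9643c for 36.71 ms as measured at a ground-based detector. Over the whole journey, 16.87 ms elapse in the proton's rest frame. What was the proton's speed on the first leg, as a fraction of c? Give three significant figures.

Leg 1: speed unknown; τ_1 = 28.05/γ_1.
Leg 2: γ = 1/√(1 − 0.9643²) = 1/√0.07013 = 3.776; τ_2 = 36.71/3.776 = 9.721 ms.
Total proper time: τ_1 + 9.721 = 16.87, so τ_1 = 16.87 − 9.721 = 7.149 ms.
γ_1 = 28.05/7.149 = 3.924; β = √(1 − 1/γ²) = √0.9350.

β = 0.967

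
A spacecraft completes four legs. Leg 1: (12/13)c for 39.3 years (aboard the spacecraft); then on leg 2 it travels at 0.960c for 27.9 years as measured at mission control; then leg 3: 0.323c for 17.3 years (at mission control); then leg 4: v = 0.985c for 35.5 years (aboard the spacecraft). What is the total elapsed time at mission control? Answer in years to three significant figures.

Δt = 353 years

Leg 1: γ = 1/√(1 − (12/13)²) = 13/5 = 2.600; Δt_1 = 2.600 × 39.3 = 102.2 years.
Leg 2: 27.9 years is already measured at mission control.
Leg 3: 17.3 years is already measured at mission control.
Leg 4: γ = 1/√(1 − 0.985²) = 1/√0.02977 = 5.795; Δt_4 = 5.795 × 35.5 = 205.7 years.
Total: 102.2 + 27.90 + 17.30 + 205.7 years.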